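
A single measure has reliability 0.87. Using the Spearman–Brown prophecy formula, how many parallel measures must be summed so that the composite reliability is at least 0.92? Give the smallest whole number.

2

k ≥ ρ*(1−ρ₁)/(ρ₁(1−ρ*)) = 0.92·0.13 / (0.87·0.08) = 1.718.
Smallest integer k = 2.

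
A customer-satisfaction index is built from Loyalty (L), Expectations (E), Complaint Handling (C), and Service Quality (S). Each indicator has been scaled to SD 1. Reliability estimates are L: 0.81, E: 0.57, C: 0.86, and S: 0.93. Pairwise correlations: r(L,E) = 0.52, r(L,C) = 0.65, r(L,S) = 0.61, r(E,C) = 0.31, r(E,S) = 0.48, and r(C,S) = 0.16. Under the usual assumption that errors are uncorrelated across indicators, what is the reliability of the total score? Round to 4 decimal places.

Var(L+E+C+S) = 4 + 2·[0.52 + 0.65 + 0.61 + 0.31 + 0.48 + 0.16] = 4 + 5.46 = 9.46.
Because errors are independent across components, Cov(Tᵢ,Tⱼ) = Cov(Xᵢ,Xⱼ); the off-diagonal part of the true-score variance is the same as above.
True-score variance = [0.81 + 0.57 + 0.86 + 0.93] + 5.46 = 3.17 + 5.46 = 8.63.
Reliability = 8.63 / 9.46 = 0.9123.

0.9123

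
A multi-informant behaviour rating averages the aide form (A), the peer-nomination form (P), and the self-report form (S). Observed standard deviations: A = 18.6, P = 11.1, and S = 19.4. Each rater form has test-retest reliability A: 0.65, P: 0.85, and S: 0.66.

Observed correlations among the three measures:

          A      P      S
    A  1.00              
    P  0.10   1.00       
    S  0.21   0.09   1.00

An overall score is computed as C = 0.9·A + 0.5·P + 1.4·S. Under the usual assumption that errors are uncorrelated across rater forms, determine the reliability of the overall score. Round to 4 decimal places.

Var(C) = 0.9²·18.6² + 0.5²·11.1² + 1.4²·19.4² + 2·[0.45·18.6·11.1·0.10 + 1.26·18.6·19.4·0.21 + 0.7·11.1·19.4·0.09] = 1048.7 + 236.671 = 1285.37.
Under uncorrelated errors the observed covariances equal the true-score covariances, so only the own-variance terms attenuate.
True-score variance = [0.9²·18.6²·0.65 + 0.5²·11.1²·0.85 + 1.4²·19.4²·0.66] + 236.671 = 695.189 + 236.671 = 931.86.
Reliability = 931.86 / 1285.37 = 0.7250.

0.7250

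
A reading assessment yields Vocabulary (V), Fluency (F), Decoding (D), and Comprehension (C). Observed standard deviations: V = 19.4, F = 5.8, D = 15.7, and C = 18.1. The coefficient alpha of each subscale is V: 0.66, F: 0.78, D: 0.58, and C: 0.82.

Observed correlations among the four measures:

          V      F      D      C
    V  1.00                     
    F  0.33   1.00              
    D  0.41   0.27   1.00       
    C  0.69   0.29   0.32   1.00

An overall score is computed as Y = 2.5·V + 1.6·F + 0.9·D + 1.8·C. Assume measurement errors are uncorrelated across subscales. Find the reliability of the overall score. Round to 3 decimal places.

0.850

Var(Y) = 2.5²·19.4² + 1.6²·5.8² + 0.9²·15.7² + 1.8²·18.1² + 2·[4·19.4·5.8·0.33 + 2.25·19.4·15.7·0.41 + 4.5·19.4·18.1·0.69 + 1.44·5.8·15.7·0.27 + 2.88·5.8·18.1·0.29 + 1.62·15.7·18.1·0.32] = 3699.48 + 3580.38 = 7279.86.
Under uncorrelated errors the observed covariances equal the true-score covariances, so only the own-variance terms attenuate.
True-score variance = [2.5²·19.4²·0.66 + 1.6²·5.8²·0.78 + 0.9²·15.7²·0.58 + 1.8²·18.1²·0.82] + 3580.38 = 2605.85 + 3580.38 = 6186.23.
Reliability = 6186.23 / 7279.86 = 0.850.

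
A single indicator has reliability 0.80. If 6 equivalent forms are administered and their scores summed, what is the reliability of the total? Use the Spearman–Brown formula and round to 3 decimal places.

0.960

ρ_k = kρ / (1 + (k−1)ρ) = 6·0.80 / (1 + 5·0.80) = 4.800 / 5.000 = 0.960.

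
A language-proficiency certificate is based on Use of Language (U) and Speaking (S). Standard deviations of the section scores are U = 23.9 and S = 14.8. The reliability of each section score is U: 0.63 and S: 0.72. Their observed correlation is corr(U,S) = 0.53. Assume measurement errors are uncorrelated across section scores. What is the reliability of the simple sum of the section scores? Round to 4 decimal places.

0.7660

Var(U+S) = 23.9² + 14.8² + 2·[23.9·14.8·0.53] = 790.25 + 374.943 = 1165.19.
Under uncorrelated errors the observed covariances equal the true-score covariances, so only the own-variance terms attenuate.
True-score variance = [23.9²·0.63 + 14.8²·0.72] + 374.943 = 517.571 + 374.943 = 892.514.
Reliability = 892.514 / 1165.19 = 0.7660.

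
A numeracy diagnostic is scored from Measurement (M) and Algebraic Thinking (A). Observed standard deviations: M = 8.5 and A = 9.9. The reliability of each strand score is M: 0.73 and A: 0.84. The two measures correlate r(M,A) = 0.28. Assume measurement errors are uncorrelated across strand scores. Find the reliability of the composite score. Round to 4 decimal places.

Var(M+A) = 8.5² + 9.9² + 2·[8.5·9.9·0.28] = 170.26 + 47.124 = 217.384.
With uncorrelated errors the cross-covariances are all true-score covariance, so they carry over unchanged; only the diagonal terms shrink to ρᵢσᵢ².
True-score variance = [8.5²·0.73 + 9.9²·0.84] + 47.124 = 135.071 + 47.124 = 182.195.
Reliability = 182.195 / 217.384 = 0.8381.

0.8381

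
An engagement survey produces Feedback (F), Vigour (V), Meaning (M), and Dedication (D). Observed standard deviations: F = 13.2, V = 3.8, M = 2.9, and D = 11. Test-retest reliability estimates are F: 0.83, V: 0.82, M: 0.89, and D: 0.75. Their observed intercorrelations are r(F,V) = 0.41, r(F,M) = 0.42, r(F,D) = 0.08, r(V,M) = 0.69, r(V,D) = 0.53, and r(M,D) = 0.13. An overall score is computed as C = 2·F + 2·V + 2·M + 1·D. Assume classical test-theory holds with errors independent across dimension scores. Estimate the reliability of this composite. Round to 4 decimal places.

0.8849

Var(C) = 2²·13.2² + 2²·3.8² + 2²·2.9² + 11² + 2·[4·13.2·3.8·0.41 + 4·13.2·2.9·0.42 + 2·13.2·11·0.08 + 4·3.8·2.9·0.69 + 2·3.8·11·0.53 + 2·2.9·11·0.13] = 909.36 + 505.644 = 1415.
Under uncorrelated errors the observed covariances equal the true-score covariances, so only the own-variance terms attenuate.
True-score variance = [2²·13.2²·0.83 + 2²·3.8²·0.82 + 2²·2.9²·0.89 + 11²·0.75] + 505.644 = 746.53 + 505.644 = 1252.17.
Reliability = 1252.17 / 1415 = 0.8849.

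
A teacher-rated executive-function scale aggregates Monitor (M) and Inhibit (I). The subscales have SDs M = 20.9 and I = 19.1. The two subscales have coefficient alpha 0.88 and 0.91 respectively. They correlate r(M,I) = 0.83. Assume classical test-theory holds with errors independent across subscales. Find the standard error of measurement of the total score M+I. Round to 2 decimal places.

Var(total) = 801.62 + 662.655 = 1464.28.
True-score variance = 716.37 + 662.655 = 1379.03, so reliability = 0.9418.
Error variance = 1464.28 − 1379.03 = 85.2501; SEM = √85.2501 = 9.23.

9.23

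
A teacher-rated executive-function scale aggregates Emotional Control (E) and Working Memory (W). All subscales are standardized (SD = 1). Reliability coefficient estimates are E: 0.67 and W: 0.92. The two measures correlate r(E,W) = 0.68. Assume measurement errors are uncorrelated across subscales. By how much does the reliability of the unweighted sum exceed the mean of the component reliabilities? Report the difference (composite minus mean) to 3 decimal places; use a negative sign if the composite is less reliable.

Var(sum) = 2 + 1.36 = 3.36; true-score variance = 1.59 + 1.36 = 2.95; composite reliability = 0.8780.
Mean component reliability = 0.7950.
Difference = 0.8780 − 0.7950 = 0.083.

0.083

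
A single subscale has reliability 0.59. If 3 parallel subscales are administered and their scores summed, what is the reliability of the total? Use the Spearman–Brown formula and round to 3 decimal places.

0.812

ρ_k = kρ / (1 + (k−1)ρ) = 3·0.59 / (1 + 2·0.59) = 1.770 / 2.180 = 0.812.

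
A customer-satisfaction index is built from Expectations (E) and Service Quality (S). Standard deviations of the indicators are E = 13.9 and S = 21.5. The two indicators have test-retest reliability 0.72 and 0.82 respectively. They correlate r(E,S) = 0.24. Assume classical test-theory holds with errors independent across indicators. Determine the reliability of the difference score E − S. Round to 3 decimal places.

0.732

Var(E−S) = 13.9² + 21.5² − 2·13.9·21.5·0.24 = 655.46 − 143.448 = 512.012.
With uncorrelated errors the cross-covariances are all true-score covariance, so they carry over unchanged; only the diagonal terms shrink to ρᵢσᵢ².
True-score variance = [13.9²·0.72 + 21.5²·0.82] − 143.448 = 518.156 − 143.448 = 374.708.
Reliability = 374.708 / 512.012 = 0.732.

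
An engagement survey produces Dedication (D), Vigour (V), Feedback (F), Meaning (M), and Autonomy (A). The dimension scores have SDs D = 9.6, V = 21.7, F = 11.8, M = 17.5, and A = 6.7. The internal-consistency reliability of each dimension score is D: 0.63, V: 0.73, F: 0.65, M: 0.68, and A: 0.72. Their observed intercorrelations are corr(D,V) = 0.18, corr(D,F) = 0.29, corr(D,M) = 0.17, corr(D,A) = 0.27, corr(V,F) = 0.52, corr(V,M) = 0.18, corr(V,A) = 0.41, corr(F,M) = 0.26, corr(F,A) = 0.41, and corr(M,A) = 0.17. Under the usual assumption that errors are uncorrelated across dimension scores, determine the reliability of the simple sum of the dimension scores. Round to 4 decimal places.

Var(D+V+F+M+A) = 9.6² + 21.7² + 11.8² + 17.5² + 6.7² + 2·[9.6·21.7·0.18 + 9.6·11.8·0.29 + 9.6·17.5·0.17 + 9.6·6.7·0.27 + 21.7·11.8·0.52 + 21.7·17.5·0.18 + 21.7·6.7·0.41 + 11.8·17.5·0.26 + 11.8·6.7·0.41 + 17.5·6.7·0.17] = 1053.43 + 966.857 = 2020.29.
Because errors are independent across components, Cov(Tᵢ,Tⱼ) = Cov(Xᵢ,Xⱼ); the off-diagonal part of the true-score variance is the same as above.
True-score variance = [9.6²·0.63 + 21.7²·0.73 + 11.8²·0.65 + 17.5²·0.68 + 6.7²·0.72] + 966.857 = 732.887 + 966.857 = 1699.74.
Reliability = 1699.74 / 2020.29 = 0.8413.

0.8413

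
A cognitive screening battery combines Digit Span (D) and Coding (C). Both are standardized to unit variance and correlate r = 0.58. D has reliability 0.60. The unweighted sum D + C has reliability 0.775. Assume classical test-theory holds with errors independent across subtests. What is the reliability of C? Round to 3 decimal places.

Var(D+C) = 2 + 2·0.58 = 3.160.
True-score variance = ρ_D + ρ_C + 2·0.58, so 0.775 = (0.60 + ρ_C + 1.16) / 3.160.
ρ_C = 0.775·3.160 − 0.60 − 1.16 = 0.689.

0.689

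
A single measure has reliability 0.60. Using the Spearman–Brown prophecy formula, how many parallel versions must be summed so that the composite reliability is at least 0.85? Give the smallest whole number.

k ≥ ρ*(1−ρ₁)/(ρ₁(1−ρ*)) = 0.85·0.40 / (0.60·0.15) = 3.778.
Smallest integer k = 4.

4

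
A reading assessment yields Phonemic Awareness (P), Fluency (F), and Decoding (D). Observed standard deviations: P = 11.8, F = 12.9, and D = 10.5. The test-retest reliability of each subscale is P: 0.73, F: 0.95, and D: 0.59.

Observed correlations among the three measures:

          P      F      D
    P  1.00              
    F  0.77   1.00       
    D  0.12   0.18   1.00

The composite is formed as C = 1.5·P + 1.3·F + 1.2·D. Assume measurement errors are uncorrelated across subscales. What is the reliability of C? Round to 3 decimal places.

0.878

Var(C) = 1.5²·11.8² + 1.3²·12.9² + 1.2²·10.5² + 2·[1.95·11.8·12.9·0.77 + 1.8·11.8·10.5·0.12 + 1.56·12.9·10.5·0.18] = 753.283 + 586.71 = 1339.99.
With uncorrelated errors the cross-covariances are all true-score covariance, so they carry over unchanged; only the diagonal terms shrink to ρᵢσᵢ².
True-score variance = [1.5²·11.8²·0.73 + 1.3²·12.9²·0.95 + 1.2²·10.5²·0.59] + 586.71 = 589.541 + 586.71 = 1176.25.
Reliability = 1176.25 / 1339.99 = 0.878.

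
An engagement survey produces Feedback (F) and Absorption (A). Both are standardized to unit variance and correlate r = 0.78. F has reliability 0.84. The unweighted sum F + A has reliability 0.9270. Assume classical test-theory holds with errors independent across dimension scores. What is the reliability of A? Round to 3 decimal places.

0.900

Var(F+A) = 2 + 2·0.78 = 3.560.
True-score variance = ρ_F + ρ_A + 2·0.78, so 0.9270 = (0.84 + ρ_A + 1.56) / 3.560.
ρ_A = 0.9270·3.560 − 0.84 − 1.56 = 0.900.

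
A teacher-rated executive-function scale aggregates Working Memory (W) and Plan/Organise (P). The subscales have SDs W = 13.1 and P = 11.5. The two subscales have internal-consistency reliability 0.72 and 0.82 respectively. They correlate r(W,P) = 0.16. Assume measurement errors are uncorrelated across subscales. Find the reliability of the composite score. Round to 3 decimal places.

Var(W+P) = 13.1² + 11.5² + 2·[13.1·11.5·0.16] = 303.86 + 48.208 = 352.068.
Because errors are independent across components, Cov(Tᵢ,Tⱼ) = Cov(Xᵢ,Xⱼ); the off-diagonal part of the true-score variance is the same as above.
True-score variance = [13.1²·0.72 + 11.5²·0.82] + 48.208 = 232.004 + 48.208 = 280.212.
Reliability = 280.212 / 352.068 = 0.796.

0.796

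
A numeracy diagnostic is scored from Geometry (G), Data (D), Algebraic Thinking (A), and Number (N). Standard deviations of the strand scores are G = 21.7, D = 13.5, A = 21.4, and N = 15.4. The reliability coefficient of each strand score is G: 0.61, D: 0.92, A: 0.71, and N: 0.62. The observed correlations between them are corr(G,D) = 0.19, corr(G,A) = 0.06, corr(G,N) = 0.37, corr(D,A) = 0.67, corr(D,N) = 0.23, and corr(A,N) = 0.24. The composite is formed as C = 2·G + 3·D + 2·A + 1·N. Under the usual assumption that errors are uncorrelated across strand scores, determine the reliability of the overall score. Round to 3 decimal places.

0.850

Var(C) = 2²·21.7² + 3²·13.5² + 2²·21.4² + 15.4² + 2·[6·21.7·13.5·0.19 + 4·21.7·21.4·0.06 + 2·21.7·15.4·0.37 + 6·13.5·21.4·0.67 + 3·13.5·15.4·0.23 + 2·21.4·15.4·0.24] = 5592.81 + 4311.45 = 9904.26.
With uncorrelated errors the cross-covariances are all true-score covariance, so they carry over unchanged; only the diagonal terms shrink to ρᵢσᵢ².
True-score variance = [2²·21.7²·0.61 + 3²·13.5²·0.92 + 2²·21.4²·0.71 + 15.4²·0.62] + 4311.45 = 4105.65 + 4311.45 = 8417.1.
Reliability = 8417.1 / 9904.26 = 0.850.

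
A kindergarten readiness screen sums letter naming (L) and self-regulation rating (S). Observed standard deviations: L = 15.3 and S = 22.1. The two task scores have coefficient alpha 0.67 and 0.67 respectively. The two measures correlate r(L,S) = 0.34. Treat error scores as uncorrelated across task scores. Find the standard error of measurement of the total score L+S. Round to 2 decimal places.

Var(total) = 722.5 + 229.928 = 952.428.
True-score variance = 484.075 + 229.928 = 714.003, so reliability = 0.7497.
Error variance = 952.428 − 714.003 = 238.425; SEM = √238.425 = 15.44.

15.44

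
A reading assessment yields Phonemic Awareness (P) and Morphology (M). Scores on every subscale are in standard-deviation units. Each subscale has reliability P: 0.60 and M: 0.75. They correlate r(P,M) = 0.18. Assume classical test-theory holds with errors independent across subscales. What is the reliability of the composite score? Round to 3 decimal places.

Var(P+M) = 2 + 2·[0.18] = 2 + 0.36 = 2.36.
With uncorrelated errors the cross-covariances are all true-score covariance, so they carry over unchanged; only the diagonal terms shrink to ρᵢσᵢ².
True-score variance = [0.60 + 0.75] + 0.36 = 1.35 + 0.36 = 1.71.
Reliability = 1.71 / 2.36 = 0.725.

0.725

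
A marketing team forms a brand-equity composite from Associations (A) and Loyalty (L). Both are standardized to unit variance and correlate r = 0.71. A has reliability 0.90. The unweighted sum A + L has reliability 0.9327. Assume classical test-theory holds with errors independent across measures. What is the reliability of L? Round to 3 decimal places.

0.870

Var(A+L) = 2 + 2·0.71 = 3.420.
True-score variance = ρ_A + ρ_L + 2·0.71, so 0.9327 = (0.90 + ρ_L + 1.42) / 3.420.
ρ_L = 0.9327·3.420 − 0.90 − 1.42 = 0.870.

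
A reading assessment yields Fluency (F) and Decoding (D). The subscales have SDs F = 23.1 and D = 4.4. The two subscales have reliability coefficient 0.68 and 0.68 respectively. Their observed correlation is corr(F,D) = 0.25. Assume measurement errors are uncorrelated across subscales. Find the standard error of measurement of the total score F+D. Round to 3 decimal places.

13.302

Var(total) = 552.97 + 50.82 = 603.79.
True-score variance = 376.02 + 50.82 = 426.84, so reliability = 0.7069.
Error variance = 603.79 − 426.84 = 176.95; SEM = √176.95 = 13.302.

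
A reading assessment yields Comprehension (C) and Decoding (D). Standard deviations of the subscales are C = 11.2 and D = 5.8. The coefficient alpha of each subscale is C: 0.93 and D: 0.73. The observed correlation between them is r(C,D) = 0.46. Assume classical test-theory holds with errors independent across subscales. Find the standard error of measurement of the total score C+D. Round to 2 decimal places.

4.23

Var(total) = 159.08 + 59.7632 = 218.843.
True-score variance = 141.216 + 59.7632 = 200.98, so reliability = 0.9184.
Error variance = 218.843 − 200.98 = 17.8636; SEM = √17.8636 = 4.23.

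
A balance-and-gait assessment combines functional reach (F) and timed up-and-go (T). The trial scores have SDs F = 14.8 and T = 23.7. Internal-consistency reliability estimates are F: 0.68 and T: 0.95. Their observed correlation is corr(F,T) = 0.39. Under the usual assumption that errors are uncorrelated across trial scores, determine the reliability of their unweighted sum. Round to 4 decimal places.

0.9069

Var(F+T) = 14.8² + 23.7² + 2·[14.8·23.7·0.39] = 780.73 + 273.593 = 1054.32.
With uncorrelated errors the cross-covariances are all true-score covariance, so they carry over unchanged; only the diagonal terms shrink to ρᵢσᵢ².
True-score variance = [14.8²·0.68 + 23.7²·0.95] + 273.593 = 682.553 + 273.593 = 956.145.
Reliability = 956.145 / 1054.32 = 0.9069.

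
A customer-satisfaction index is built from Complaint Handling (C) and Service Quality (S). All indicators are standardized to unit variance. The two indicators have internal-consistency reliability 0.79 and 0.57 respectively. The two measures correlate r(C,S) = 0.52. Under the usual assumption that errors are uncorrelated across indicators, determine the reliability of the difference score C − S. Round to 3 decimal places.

0.333

Var(C−S) = 1 + 1 − 2·0.52 = 2 − 1.04 = 0.96.
With uncorrelated errors the cross-covariances are all true-score covariance, so they carry over unchanged; only the diagonal terms shrink to ρᵢσᵢ².
True-score variance = [0.79 + 0.57] − 1.04 = 1.36 − 1.04 = 0.32.
Reliability = 0.32 / 0.96 = 0.333.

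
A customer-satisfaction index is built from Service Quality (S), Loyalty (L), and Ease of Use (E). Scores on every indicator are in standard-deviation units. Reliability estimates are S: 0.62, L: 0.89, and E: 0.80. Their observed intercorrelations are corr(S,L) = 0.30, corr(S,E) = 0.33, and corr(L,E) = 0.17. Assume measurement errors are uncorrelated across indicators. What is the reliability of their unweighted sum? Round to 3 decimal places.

Var(S+L+E) = 3 + 2·[0.30 + 0.33 + 0.17] = 3 + 1.6 = 4.6.
With uncorrelated errors the cross-covariances are all true-score covariance, so they carry over unchanged; only the diagonal terms shrink to ρᵢσᵢ².
True-score variance = [0.62 + 0.89 + 0.80] + 1.6 = 2.31 + 1.6 = 3.91.
Reliability = 3.91 / 4.6 = 0.850.

0.850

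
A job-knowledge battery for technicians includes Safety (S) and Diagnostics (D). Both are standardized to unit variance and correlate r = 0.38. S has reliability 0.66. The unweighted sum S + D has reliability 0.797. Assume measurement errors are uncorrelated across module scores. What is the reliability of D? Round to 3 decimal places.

Var(S+D) = 2 + 2·0.38 = 2.760.
True-score variance = ρ_S + ρ_D + 2·0.38, so 0.797 = (0.66 + ρ_D + 0.76) / 2.760.
ρ_D = 0.797·2.760 − 0.66 − 0.76 = 0.780.

0.780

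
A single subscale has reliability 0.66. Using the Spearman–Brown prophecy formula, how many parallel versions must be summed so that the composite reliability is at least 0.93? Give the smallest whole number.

k ≥ ρ*(1−ρ₁)/(ρ₁(1−ρ*)) = 0.93·0.34 / (0.66·0.07) = 6.844.
Smallest integer k = 7.

7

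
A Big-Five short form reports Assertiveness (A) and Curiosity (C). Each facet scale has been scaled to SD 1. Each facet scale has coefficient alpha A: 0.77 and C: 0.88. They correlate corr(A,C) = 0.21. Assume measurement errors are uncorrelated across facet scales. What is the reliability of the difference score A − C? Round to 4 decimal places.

0.7785

Var(A−C) = 1 + 1 − 2·0.21 = 2 − 0.42 = 1.58.
Under uncorrelated errors the observed covariances equal the true-score covariances, so only the own-variance terms attenuate.
True-score variance = [0.77 + 0.88] − 0.42 = 1.65 − 0.42 = 1.23.
Reliability = 1.23 / 1.58 = 0.7785.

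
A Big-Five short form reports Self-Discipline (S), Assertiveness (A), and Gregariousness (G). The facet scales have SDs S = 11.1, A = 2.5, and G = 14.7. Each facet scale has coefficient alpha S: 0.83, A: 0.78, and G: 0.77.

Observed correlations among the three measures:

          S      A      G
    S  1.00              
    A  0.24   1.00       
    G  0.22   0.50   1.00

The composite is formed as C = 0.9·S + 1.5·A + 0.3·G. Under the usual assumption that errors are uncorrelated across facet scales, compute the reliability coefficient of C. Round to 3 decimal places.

0.869

Var(C) = 0.9²·11.1² + 1.5²·2.5² + 0.3²·14.7² + 2·[1.35·11.1·2.5·0.24 + 0.27·11.1·14.7·0.22 + 0.45·2.5·14.7·0.50] = 133.311 + 53.9041 = 187.215.
With uncorrelated errors the cross-covariances are all true-score covariance, so they carry over unchanged; only the diagonal terms shrink to ρᵢσᵢ².
True-score variance = [0.9²·11.1²·0.83 + 1.5²·2.5²·0.78 + 0.3²·14.7²·0.77] + 53.9041 = 108.778 + 53.9041 = 162.682.
Reliability = 162.682 / 187.215 = 0.869.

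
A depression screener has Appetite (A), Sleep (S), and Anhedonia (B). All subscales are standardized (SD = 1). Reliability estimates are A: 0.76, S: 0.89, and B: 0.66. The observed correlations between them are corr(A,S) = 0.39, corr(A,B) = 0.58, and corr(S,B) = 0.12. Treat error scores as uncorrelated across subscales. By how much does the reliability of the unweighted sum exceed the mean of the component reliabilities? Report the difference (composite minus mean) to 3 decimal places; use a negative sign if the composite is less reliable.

0.097

Var(sum) = 3 + 2.18 = 5.18; true-score variance = 2.31 + 2.18 = 4.49; composite reliability = 0.8668.
Mean component reliability = 0.7700.
Difference = 0.8668 − 0.7700 = 0.097.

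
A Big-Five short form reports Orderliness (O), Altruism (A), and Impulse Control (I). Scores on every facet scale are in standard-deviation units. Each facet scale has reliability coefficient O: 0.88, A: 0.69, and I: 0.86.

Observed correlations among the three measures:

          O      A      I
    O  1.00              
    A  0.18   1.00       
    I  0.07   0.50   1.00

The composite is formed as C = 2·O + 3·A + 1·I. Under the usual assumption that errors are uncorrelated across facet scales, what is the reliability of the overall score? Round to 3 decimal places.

0.825

Var(C) = 2² + 3² + 1 + 2·[6·0.18 + 2·0.07 + 3·0.50] = 14 + 5.44 = 19.44.
With uncorrelated errors the cross-covariances are all true-score covariance, so they carry over unchanged; only the diagonal terms shrink to ρᵢσᵢ².
True-score variance = [2²·0.88 + 3²·0.69 + 0.86] + 5.44 = 10.59 + 5.44 = 16.03.
Reliability = 16.03 / 19.44 = 0.825.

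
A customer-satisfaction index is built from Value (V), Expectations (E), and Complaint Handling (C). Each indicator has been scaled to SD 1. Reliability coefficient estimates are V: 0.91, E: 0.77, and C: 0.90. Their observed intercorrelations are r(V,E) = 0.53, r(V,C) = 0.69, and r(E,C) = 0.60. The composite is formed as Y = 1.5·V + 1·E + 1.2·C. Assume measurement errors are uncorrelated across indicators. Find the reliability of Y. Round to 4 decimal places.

0.9435

Var(Y) = 1.5² + 1 + 1.2² + 2·[1.5·0.53 + 1.8·0.69 + 1.2·0.60] = 4.69 + 5.514 = 10.204.
With uncorrelated errors the cross-covariances are all true-score covariance, so they carry over unchanged; only the diagonal terms shrink to ρᵢσᵢ².
True-score variance = [1.5²·0.91 + 0.77 + 1.2²·0.90] + 5.514 = 4.1135 + 5.514 = 9.6275.
Reliability = 9.6275 / 10.204 = 0.9435.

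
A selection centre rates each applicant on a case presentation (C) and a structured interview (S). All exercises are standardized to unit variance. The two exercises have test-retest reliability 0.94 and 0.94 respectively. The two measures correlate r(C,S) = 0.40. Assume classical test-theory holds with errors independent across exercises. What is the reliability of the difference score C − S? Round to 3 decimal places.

0.900

Var(C−S) = 1 + 1 − 2·0.40 = 2 − 0.8 = 1.2.
Under uncorrelated errors the observed covariances equal the true-score covariances, so only the own-variance terms attenuate.
True-score variance = [0.94 + 0.94] − 0.8 = 1.88 − 0.8 = 1.08.
Reliability = 1.08 / 1.2 = 0.900.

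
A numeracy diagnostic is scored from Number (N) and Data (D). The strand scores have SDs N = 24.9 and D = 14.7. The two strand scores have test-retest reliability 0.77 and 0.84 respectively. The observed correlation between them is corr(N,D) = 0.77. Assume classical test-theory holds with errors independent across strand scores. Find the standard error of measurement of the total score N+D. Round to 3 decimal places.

13.311

Var(total) = 836.1 + 563.686 = 1399.79.
True-score variance = 658.923 + 563.686 = 1222.61, so reliability = 0.8734.
Error variance = 1399.79 − 1222.61 = 177.177; SEM = √177.177 = 13.311.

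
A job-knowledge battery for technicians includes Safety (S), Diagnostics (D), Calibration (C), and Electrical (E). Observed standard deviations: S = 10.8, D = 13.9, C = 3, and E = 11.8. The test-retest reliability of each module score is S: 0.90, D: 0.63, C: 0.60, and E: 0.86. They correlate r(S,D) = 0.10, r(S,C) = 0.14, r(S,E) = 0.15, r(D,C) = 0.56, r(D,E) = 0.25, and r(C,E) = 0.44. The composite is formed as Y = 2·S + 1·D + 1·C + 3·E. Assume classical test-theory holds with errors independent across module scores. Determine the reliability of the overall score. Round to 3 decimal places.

Var(Y) = 2²·10.8² + 13.9² + 3² + 3²·11.8² + 2·[2·10.8·13.9·0.10 + 2·10.8·3·0.14 + 6·10.8·11.8·0.15 + 13.9·3·0.56 + 3·13.9·11.8·0.25 + 3·3·11.8·0.44] = 1921.93 + 693.774 = 2615.7.
Under uncorrelated errors the observed covariances equal the true-score covariances, so only the own-variance terms attenuate.
True-score variance = [2²·10.8²·0.90 + 13.9²·0.63 + 3²·0.60 + 3²·11.8²·0.86] + 693.774 = 1624.74 + 693.774 = 2318.52.
Reliability = 2318.52 / 2615.7 = 0.886.

0.886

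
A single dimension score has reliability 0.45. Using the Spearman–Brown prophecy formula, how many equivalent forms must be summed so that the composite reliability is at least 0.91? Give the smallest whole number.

k ≥ ρ*(1−ρ₁)/(ρ₁(1−ρ*)) = 0.91·0.55 / (0.45·0.09) = 12.358.
Smallest integer k = 13.

13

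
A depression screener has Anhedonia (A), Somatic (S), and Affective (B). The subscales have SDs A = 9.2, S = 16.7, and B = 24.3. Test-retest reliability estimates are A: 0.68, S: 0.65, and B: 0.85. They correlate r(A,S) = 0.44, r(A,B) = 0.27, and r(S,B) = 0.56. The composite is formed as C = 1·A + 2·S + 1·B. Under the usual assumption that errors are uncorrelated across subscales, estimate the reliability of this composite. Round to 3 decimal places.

0.836

Var(C) = 9.2² + 2²·16.7² + 24.3² + 2·[2·9.2·16.7·0.44 + 9.2·24.3·0.27 + 2·16.7·24.3·0.56] = 1790.69 + 1300.14 = 3090.83.
Because errors are independent across components, Cov(Tᵢ,Tⱼ) = Cov(Xᵢ,Xⱼ); the off-diagonal part of the true-score variance is the same as above.
True-score variance = [9.2²·0.68 + 2²·16.7²·0.65 + 24.3²·0.85] + 1300.14 = 1284.59 + 1300.14 = 2584.73.
Reliability = 2584.73 / 3090.83 = 0.836.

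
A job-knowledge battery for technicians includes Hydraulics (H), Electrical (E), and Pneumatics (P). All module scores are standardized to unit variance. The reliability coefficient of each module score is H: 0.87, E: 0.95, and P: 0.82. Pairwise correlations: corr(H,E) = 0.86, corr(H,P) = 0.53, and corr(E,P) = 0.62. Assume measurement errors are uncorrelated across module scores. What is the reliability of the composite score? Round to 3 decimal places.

Var(H+E+P) = 3 + 2·[0.86 + 0.53 + 0.62] = 3 + 4.02 = 7.02.
With uncorrelated errors the cross-covariances are all true-score covariance, so they carry over unchanged; only the diagonal terms shrink to ρᵢσᵢ².
True-score variance = [0.87 + 0.95 + 0.82] + 4.02 = 2.64 + 4.02 = 6.66.
Reliability = 6.66 / 7.02 = 0.949.

0.949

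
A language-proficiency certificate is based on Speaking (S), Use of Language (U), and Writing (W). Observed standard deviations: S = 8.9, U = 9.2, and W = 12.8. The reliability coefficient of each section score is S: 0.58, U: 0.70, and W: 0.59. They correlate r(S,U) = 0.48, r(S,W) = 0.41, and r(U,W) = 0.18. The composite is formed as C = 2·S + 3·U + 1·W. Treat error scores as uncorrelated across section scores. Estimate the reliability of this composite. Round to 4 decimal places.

0.7886

Var(C) = 2²·8.9² + 3²·9.2² + 12.8² + 2·[6·8.9·9.2·0.48 + 2·8.9·12.8·0.41 + 3·9.2·12.8·0.18] = 1242.44 + 785.638 = 2028.08.
With uncorrelated errors the cross-covariances are all true-score covariance, so they carry over unchanged; only the diagonal terms shrink to ρᵢσᵢ².
True-score variance = [2²·8.9²·0.58 + 3²·9.2²·0.70 + 12.8²·0.59] + 785.638 = 813.665 + 785.638 = 1599.3.
Reliability = 1599.3 / 2028.08 = 0.7886.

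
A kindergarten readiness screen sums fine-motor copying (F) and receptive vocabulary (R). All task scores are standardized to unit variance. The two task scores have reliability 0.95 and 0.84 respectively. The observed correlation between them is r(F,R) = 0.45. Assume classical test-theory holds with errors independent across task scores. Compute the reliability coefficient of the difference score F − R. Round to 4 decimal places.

Var(F−R) = 1 + 1 − 2·0.45 = 2 − 0.9 = 1.1.
Because errors are independent across components, Cov(Tᵢ,Tⱼ) = Cov(Xᵢ,Xⱼ); the off-diagonal part of the true-score variance is the same as above.
True-score variance = [0.95 + 0.84] − 0.9 = 1.79 − 0.9 = 0.89.
Reliability = 0.89 / 1.1 = 0.8091.

0.8091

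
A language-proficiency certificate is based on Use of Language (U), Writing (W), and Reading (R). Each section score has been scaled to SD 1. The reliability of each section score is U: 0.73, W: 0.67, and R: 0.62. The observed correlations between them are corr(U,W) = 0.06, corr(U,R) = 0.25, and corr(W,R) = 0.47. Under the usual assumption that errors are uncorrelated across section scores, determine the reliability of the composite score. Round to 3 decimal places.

Var(U+W+R) = 3 + 2·[0.06 + 0.25 + 0.47] = 3 + 1.56 = 4.56.
Because errors are independent across components, Cov(Tᵢ,Tⱼ) = Cov(Xᵢ,Xⱼ); the off-diagonal part of the true-score variance is the same as above.
True-score variance = [0.73 + 0.67 + 0.62] + 1.56 = 2.02 + 1.56 = 3.58.
Reliability = 3.58 / 4.56 = 0.785.

0.785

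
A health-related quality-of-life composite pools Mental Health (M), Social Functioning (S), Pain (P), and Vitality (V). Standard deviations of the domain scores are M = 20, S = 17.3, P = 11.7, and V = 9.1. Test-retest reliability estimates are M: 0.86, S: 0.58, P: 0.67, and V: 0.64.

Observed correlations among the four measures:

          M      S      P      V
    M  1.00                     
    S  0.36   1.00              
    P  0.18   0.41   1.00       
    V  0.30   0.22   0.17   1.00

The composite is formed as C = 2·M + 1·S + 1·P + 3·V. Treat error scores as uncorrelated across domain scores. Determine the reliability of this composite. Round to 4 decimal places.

0.8554

Var(C) = 2²·20² + 17.3² + 11.7² + 3²·9.1² + 2·[2·20·17.3·0.36 + 2·20·11.7·0.18 + 6·20·9.1·0.30 + 17.3·11.7·0.41 + 3·17.3·9.1·0.22 + 3·11.7·9.1·0.17] = 2781.47 + 1804.3 = 4585.77.
Because errors are independent across components, Cov(Tᵢ,Tⱼ) = Cov(Xᵢ,Xⱼ); the off-diagonal part of the true-score variance is the same as above.
True-score variance = [2²·20²·0.86 + 17.3²·0.58 + 11.7²·0.67 + 3²·9.1²·0.64] + 1804.3 = 2118.29 + 1804.3 = 3922.59.
Reliability = 3922.59 / 4585.77 = 0.8554.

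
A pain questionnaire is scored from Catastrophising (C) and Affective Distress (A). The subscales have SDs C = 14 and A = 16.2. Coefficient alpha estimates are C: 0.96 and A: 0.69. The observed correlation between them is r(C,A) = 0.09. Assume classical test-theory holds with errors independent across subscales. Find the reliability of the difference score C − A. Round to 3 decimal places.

Var(C−A) = 14² + 16.2² − 2·14·16.2·0.09 = 458.44 − 40.824 = 417.616.
With uncorrelated errors the cross-covariances are all true-score covariance, so they carry over unchanged; only the diagonal terms shrink to ρᵢσᵢ².
True-score variance = [14²·0.96 + 16.2²·0.69] − 40.824 = 369.244 − 40.824 = 328.42.
Reliability = 328.42 / 417.616 = 0.786.

0.786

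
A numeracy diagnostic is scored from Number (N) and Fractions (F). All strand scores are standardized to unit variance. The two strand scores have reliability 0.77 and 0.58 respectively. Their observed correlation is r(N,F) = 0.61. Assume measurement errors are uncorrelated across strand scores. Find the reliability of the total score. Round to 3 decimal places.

Var(N+F) = 2 + 2·[0.61] = 2 + 1.22 = 3.22.
With uncorrelated errors the cross-covariances are all true-score covariance, so they carry over unchanged; only the diagonal terms shrink to ρᵢσᵢ².
True-score variance = [0.77 + 0.58] + 1.22 = 1.35 + 1.22 = 2.57.
Reliability = 2.57 / 3.22 = 0.798.

0.798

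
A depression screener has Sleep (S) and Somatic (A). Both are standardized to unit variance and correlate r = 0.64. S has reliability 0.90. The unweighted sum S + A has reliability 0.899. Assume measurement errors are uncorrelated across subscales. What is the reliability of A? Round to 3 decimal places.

Var(S+A) = 2 + 2·0.64 = 3.280.
True-score variance = ρ_S + ρ_A + 2·0.64, so 0.899 = (0.90 + ρ_A + 1.28) / 3.280.
ρ_A = 0.899·3.280 − 0.90 − 1.28 = 0.769.

0.769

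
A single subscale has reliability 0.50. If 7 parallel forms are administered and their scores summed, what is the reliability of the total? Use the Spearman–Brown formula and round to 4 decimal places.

ρ_k = kρ / (1 + (k−1)ρ) = 7·0.50 / (1 + 6·0.50) = 3.500 / 4.000 = 0.8750.

0.8750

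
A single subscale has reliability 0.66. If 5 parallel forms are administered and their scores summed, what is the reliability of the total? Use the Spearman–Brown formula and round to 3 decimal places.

ρ_k = kρ / (1 + (k−1)ρ) = 5·0.66 / (1 + 4·0.66) = 3.300 / 3.640 = 0.907.

0.907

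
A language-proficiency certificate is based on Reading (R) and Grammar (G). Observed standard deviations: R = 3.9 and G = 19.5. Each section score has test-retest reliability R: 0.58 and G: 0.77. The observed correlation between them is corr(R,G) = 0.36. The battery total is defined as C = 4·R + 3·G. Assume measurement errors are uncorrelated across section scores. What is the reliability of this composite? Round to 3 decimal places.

Var(C) = 4²·3.9² + 3²·19.5² + 2·[12·3.9·19.5·0.36] = 3665.61 + 657.072 = 4322.68.
With uncorrelated errors the cross-covariances are all true-score covariance, so they carry over unchanged; only the diagonal terms shrink to ρᵢσᵢ².
True-score variance = [4²·3.9²·0.58 + 3²·19.5²·0.77] + 657.072 = 2776.28 + 657.072 = 3433.35.
Reliability = 3433.35 / 4322.68 = 0.794.

0.794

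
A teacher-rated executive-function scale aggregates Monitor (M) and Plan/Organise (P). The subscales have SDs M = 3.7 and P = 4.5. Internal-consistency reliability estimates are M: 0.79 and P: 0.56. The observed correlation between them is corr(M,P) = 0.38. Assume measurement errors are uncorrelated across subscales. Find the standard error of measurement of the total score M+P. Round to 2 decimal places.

3.43

Var(total) = 33.94 + 12.654 = 46.594.
True-score variance = 22.1551 + 12.654 = 34.8091, so reliability = 0.7471.
Error variance = 46.594 − 34.8091 = 11.7849; SEM = √11.7849 = 3.43.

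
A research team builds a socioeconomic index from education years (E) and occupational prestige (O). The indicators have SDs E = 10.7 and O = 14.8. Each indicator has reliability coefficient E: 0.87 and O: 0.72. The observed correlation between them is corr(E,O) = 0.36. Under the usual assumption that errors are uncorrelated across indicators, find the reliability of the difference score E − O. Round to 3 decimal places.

Var(E−O) = 10.7² + 14.8² − 2·10.7·14.8·0.36 = 333.53 − 114.019 = 219.511.
With uncorrelated errors the cross-covariances are all true-score covariance, so they carry over unchanged; only the diagonal terms shrink to ρᵢσᵢ².
True-score variance = [10.7²·0.87 + 14.8²·0.72] − 114.019 = 257.315 − 114.019 = 143.296.
Reliability = 143.296 / 219.511 = 0.653.

0.653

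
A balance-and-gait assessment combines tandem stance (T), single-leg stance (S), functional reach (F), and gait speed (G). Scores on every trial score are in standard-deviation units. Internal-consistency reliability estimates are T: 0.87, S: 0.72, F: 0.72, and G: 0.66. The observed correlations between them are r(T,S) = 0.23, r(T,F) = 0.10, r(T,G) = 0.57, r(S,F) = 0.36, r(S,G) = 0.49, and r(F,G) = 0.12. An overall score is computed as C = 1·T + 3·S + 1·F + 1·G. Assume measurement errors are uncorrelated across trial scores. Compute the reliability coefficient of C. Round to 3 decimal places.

0.837

Var(C) = 1 + 3² + 1 + 1 + 2·[3·0.23 + 0.10 + 0.57 + 3·0.36 + 3·0.49 + 0.12] = 12 + 8.06 = 20.06.
With uncorrelated errors the cross-covariances are all true-score covariance, so they carry over unchanged; only the diagonal terms shrink to ρᵢσᵢ².
True-score variance = [0.87 + 3²·0.72 + 0.72 + 0.66] + 8.06 = 8.73 + 8.06 = 16.79.
Reliability = 16.79 / 20.06 = 0.837.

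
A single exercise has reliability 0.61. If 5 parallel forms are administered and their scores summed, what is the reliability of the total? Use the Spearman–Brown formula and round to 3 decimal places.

ρ_k = kρ / (1 + (k−1)ρ) = 5·0.61 / (1 + 4·0.61) = 3.050 / 3.440 = 0.887.

0.887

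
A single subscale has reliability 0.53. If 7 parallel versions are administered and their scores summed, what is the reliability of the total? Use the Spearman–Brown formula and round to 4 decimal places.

0.8876

ρ_k = kρ / (1 + (k−1)ρ) = 7·0.53 / (1 + 6·0.53) = 3.710 / 4.180 = 0.8876.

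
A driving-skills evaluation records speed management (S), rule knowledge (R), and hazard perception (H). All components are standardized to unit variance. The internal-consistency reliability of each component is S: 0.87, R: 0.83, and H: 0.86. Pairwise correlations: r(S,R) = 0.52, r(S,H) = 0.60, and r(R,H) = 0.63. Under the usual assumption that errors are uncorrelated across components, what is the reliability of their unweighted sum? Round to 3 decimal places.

0.932

Var(S+R+H) = 3 + 2·[0.52 + 0.60 + 0.63] = 3 + 3.5 = 6.5.
Under uncorrelated errors the observed covariances equal the true-score covariances, so only the own-variance terms attenuate.
True-score variance = [0.87 + 0.83 + 0.86] + 3.5 = 2.56 + 3.5 = 6.06.
Reliability = 6.06 / 6.5 = 0.932.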